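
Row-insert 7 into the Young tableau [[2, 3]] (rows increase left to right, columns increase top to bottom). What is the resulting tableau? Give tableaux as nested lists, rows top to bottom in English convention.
7 is larger than every entry of row 1, so it is appended to row 1. The new tableau is [[2, 3, 7]].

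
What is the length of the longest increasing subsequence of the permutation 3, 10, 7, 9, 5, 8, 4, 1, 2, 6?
3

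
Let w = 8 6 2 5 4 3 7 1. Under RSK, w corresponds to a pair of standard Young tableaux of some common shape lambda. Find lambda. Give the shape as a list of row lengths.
[3, 1, 1, 1, 1, 1]

Row-insert each entry into an empty tableau.

After inserting 8: P = [[8]].
After inserting 6: P = [[6], [8]].
After inserting 2: P = [[2], [6], [8]].
After inserting 5: P = [[2, 5], [6], [8]].
After inserting 4: P = [[2, 4], [5], [6], [8]].
After inserting 3: P = [[2, 3], [4], [5], [6], [8]].
After inserting 7: P = [[2, 3, 7], [4], [5], [6], [8]].
After inserting 1: P = [[1, 3, 7], [2], [4], [5], [6], [8]].

The final insertion tableau P = [[1, 3, 7], [2], [4], [5], [6], [8]] has shape [3, 1, 1, 1, 1, 1].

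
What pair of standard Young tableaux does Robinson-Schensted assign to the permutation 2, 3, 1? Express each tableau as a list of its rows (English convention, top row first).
P = [[1, 3], [2]], Q = [[1, 2], [3]]

Insert each entry of the permutation into P by Schensted row insertion, recording in Q the position of each new cell.

Insert 2: appended to row 1. P = [[2]].
Insert 3: appended to row 1. P = [[2, 3]].
Insert 1: 1 bumps 2 from row 1; 2 starts row 2. P = [[1, 3], [2]].

So P = [[1, 3], [2]], Q = [[1, 2], [3]].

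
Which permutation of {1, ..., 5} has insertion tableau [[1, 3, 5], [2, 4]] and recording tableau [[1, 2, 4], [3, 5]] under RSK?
Reverse the RSK construction: for i from n down to 1, find the cell of Q containing i, remove the entry at that cell from P, and reverse-bump it up through P; the value ejected from row 1 is w(i).

Step i=5: Q has 5 at row 2, column 2; remove 4 from row 2 of P and reverse-bump: 4 enters row 1 and ejects 3. So w(5) = 3. P is now [[1, 4, 5], [2]].
Step i=4: Q has 4 at row 1, column 3; remove that cell from P, ejecting 5. So w(4) = 5. P is now [[1, 4], [2]].
Step i=3: Q has 3 at row 2, column 1; remove 2 from row 2 of P and reverse-bump: 2 enters row 1 and ejects 1. So w(3) = 1. P is now [[2, 4]].
Step i=2: Q has 2 at row 1, column 2; remove that cell from P, ejecting 4. So w(2) = 4. P is now [[2]].
Step i=1: Q has 1 at row 1, column 1; remove that cell from P, ejecting 2. So w(1) = 2. P is now [].

So w = 2 4 1 5 3.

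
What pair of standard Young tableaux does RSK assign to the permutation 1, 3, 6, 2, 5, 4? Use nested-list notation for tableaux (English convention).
Insert each entry of the permutation into P by Schensted row insertion, recording in Q the position of each new cell.

Insert 1: appended to row 1. P = [[1]].
Insert 3: appended to row 1. P = [[1, 3]].
Insert 6: appended to row 1. P = [[1, 3, 6]].
Insert 2: 2 bumps 3 from row 1; 3 starts row 2. P = [[1, 2, 6], [3]].
Insert 5: 5 bumps 6 from row 1; 6 appends to row 2. P = [[1, 2, 5], [3, 6]].
Insert 4: 4 bumps 5 from row 1; 5 bumps 6 from row 2; 6 starts row 3. P = [[1, 2, 4], [3, 5], [6]].

So P = [[1, 2, 4], [3, 5], [6]], Q = [[1, 2, 3], [4, 5], [6]].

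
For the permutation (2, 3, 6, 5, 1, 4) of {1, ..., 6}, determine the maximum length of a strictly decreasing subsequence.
3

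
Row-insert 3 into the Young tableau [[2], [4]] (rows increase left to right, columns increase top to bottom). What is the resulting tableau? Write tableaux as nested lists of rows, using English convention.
[[2, 3], [4]]

3 is larger than every entry of row 1, so it is appended to row 1. The new tableau is [[2, 3], [4]].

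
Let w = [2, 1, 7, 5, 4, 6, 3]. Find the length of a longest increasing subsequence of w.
3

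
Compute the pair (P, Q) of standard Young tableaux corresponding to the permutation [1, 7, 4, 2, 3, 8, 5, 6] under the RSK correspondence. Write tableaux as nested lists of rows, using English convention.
Insert each entry of the permutation into P by Schensted row insertion, recording in Q the position of each new cell.

Insert 1: appended to row 1. P = [[1]], Q = [[1]].
Insert 7: appended to row 1. P = [[1, 7]], Q = [[1, 2]].
Insert 4: 4 bumps 7 from row 1; 7 starts row 2. P = [[1, 4], [7]], Q = [[1, 2], [3]].
Insert 2: 2 bumps 4 from row 1; 4 bumps 7 from row 2; 7 starts row 3. P = [[1, 2], [4], [7]], Q = [[1, 2], [3], [4]].
Insert 3: appended to row 1. P = [[1, 2, 3], [4], [7]], Q = [[1, 2, 5], [3], [4]].
Insert 8: appended to row 1. P = [[1, 2, 3, 8], [4], [7]], Q = [[1, 2, 5, 6], [3], [4]].
Insert 5: 5 bumps 8 from row 1; 8 appends to row 2. P = [[1, 2, 3, 5], [4, 8], [7]], Q = [[1, 2, 5, 6], [3, 7], [4]].
Insert 6: appended to row 1. P = [[1, 2, 3, 5, 6], [4, 8], [7]], Q = [[1, 2, 5, 6, 8], [3, 7], [4]].

So P = [[1, 2, 3, 5, 6], [4, 8], [7]], Q = [[1, 2, 5, 6, 8], [3, 7], [4]].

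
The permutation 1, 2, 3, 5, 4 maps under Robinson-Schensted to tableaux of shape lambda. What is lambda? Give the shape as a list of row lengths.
Row-insert each entry into an empty tableau.

After inserting 1: P = [[1]].
After inserting 2: P = [[1, 2]].
After inserting 3: P = [[1, 2, 3]].
After inserting 5: P = [[1, 2, 3, 5]].
After inserting 4: P = [[1, 2, 3, 4], [5]].

The final insertion tableau P = [[1, 2, 3, 4], [5]] has shape [4, 1].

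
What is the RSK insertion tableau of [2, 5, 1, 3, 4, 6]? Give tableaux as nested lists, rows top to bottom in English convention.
Insert 2: appended to row 1. P = [[2]].
Insert 5: appended to row 1. P = [[2, 5]].
Insert 1: 1 bumps 2 from row 1; 2 starts row 2. P = [[1, 5], [2]].
Insert 3: 3 bumps 5 from row 1; 5 appends to row 2. P = [[1, 3], [2, 5]].
Insert 4: appended to row 1. P = [[1, 3, 4], [2, 5]].
Insert 6: appended to row 1. P = [[1, 3, 4, 6], [2, 5]].

So P = [[1, 3, 4, 6], [2, 5]].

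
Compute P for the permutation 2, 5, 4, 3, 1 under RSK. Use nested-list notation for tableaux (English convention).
P = [[1, 3], [2], [4], [5]]

Insert 2: appended to row 1. P = [[2]].
Insert 5: appended to row 1. P = [[2, 5]].
Insert 4: 4 bumps 5 from row 1; 5 starts row 2. P = [[2, 4], [5]].
Insert 3: 3 bumps 4 from row 1; 4 bumps 5 from row 2; 5 starts row 3. P = [[2, 3], [4], [5]].
Insert 1: 1 bumps 2 from row 1; 2 bumps 4 from row 2; 4 bumps 5 from row 3; 5 starts row 4. P = [[1, 3], [2], [4], [5]].

So P = [[1, 3], [2], [4], [5]].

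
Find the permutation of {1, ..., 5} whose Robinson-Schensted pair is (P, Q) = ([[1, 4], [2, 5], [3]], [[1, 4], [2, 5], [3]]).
Reverse the RSK construction: for i from n down to 1, find the cell of Q containing i, remove the entry at that cell from P, and reverse-bump it up through P; the value ejected from row 1 is w(i).

Step i=5: Q has 5 at row 2, column 2; remove 5 from row 2 of P and reverse-bump: 5 enters row 1 and ejects 4. So w(5) = 4. P is now [[1, 5], [2], [3]].
Step i=4: Q has 4 at row 1, column 2; remove that cell from P, ejecting 5. So w(4) = 5. P is now [[1], [2], [3]].
Step i=3: Q has 3 at row 3, column 1; remove 3 from row 3 of P and reverse-bump: 3 enters row 2 and ejects 2; 2 enters row 1 and ejects 1. So w(3) = 1. P is now [[2], [3]].
Step i=2: Q has 2 at row 2, column 1; remove 3 from row 2 of P and reverse-bump: 3 enters row 1 and ejects 2. So w(2) = 2. P is now [[3]].
Step i=1: Q has 1 at row 1, column 1; remove that cell from P, ejecting 3. So w(1) = 3. P is now [].

So w = 3 2 1 5 4.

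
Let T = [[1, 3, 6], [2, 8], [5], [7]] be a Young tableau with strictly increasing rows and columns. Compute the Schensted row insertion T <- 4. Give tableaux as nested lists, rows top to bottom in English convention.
In row 1, 4 replaces 6 (the leftmost entry greater than 4); 6 is bumped to row 2. In row 2, 6 replaces 8 (the leftmost entry greater than 6); 8 is bumped to row 3. 8 is appended to row 3. The new tableau is [[1, 3, 4], [2, 6], [5, 8], [7]].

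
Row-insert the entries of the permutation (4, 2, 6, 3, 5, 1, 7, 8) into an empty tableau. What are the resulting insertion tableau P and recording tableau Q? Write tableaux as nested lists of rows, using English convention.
Insert each entry of the permutation into P by Schensted row insertion, recording in Q the position of each new cell.

After inserting 4: P = [[4]].
After inserting 2: P = [[2], [4]].
After inserting 6: P = [[2, 6], [4]].
After inserting 3: P = [[2, 3], [4, 6]].
After inserting 5: P = [[2, 3, 5], [4, 6]].
After inserting 1: P = [[1, 3, 5], [2, 6], [4]].
After inserting 7: P = [[1, 3, 5, 7], [2, 6], [4]].
After inserting 8: P = [[1, 3, 5, 7, 8], [2, 6], [4]].

So P = [[1, 3, 5, 7, 8], [2, 6], [4]], Q = [[1, 3, 5, 7, 8], [2, 4], [6]].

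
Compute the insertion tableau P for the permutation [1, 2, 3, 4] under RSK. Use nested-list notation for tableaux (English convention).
P = [[1, 2, 3, 4]]

Insert 1: appended to row 1. P = [[1]].
Insert 2: appended to row 1. P = [[1, 2]].
Insert 3: appended to row 1. P = [[1, 2, 3]].
Insert 4: appended to row 1. P = [[1, 2, 3, 4]].

So P = [[1, 2, 3, 4]].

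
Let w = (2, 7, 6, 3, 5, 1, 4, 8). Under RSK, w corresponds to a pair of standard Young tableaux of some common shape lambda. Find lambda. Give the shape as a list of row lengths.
Row-insert each entry into an empty tableau.

After inserting 2: P = [[2]].
After inserting 7: P = [[2, 7]].
After inserting 6: P = [[2, 6], [7]].
After inserting 3: P = [[2, 3], [6], [7]].
After inserting 5: P = [[2, 3, 5], [6], [7]].
After inserting 1: P = [[1, 3, 5], [2], [6], [7]].
After inserting 4: P = [[1, 3, 4], [2, 5], [6], [7]].
After inserting 8: P = [[1, 3, 4, 8], [2, 5], [6], [7]].

The final insertion tableau P = [[1, 3, 4, 8], [2, 5], [6], [7]] has shape [4, 2, 1, 1].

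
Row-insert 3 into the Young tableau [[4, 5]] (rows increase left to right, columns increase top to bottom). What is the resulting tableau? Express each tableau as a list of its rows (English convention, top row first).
[[3, 5], [4]]

In row 1, 3 replaces 4 (the leftmost entry greater than 3); 4 is bumped to row 2. 4 starts a new row 2. The new tableau is [[3, 5], [4]].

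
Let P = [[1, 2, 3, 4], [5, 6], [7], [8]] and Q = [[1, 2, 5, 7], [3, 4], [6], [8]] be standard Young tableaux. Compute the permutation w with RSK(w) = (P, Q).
5 8 1 2 7 3 6 4

Reverse the RSK construction: for i from n down to 1, find the cell of Q containing i, remove the entry at that cell from P, and reverse-bump it up through P; the value ejected from row 1 is w(i).

Step i=8: Q has 8 at row 4, column 1; remove 8 from row 4 of P and reverse-bump: 8 enters row 3 and ejects 7; 7 enters row 2 and ejects 6; 6 enters row 1 and ejects 4. So w(8) = 4. P is now [[1, 2, 3, 6], [5, 7], [8]].
Step i=7: Q has 7 at row 1, column 4; remove that cell from P, ejecting 6. So w(7) = 6. P is now [[1, 2, 3], [5, 7], [8]].
Step i=6: Q has 6 at row 3, column 1; remove 8 from row 3 of P and reverse-bump: 8 enters row 2 and ejects 7; 7 enters row 1 and ejects 3. So w(6) = 3. P is now [[1, 2, 7], [5, 8]].
Step i=5: Q has 5 at row 1, column 3; remove that cell from P, ejecting 7. So w(5) = 7. P is now [[1, 2], [5, 8]].
Step i=4: Q has 4 at row 2, column 2; remove 8 from row 2 of P and reverse-bump: 8 enters row 1 and ejects 2. So w(4) = 2. P is now [[1, 8], [5]].
Step i=3: Q has 3 at row 2, column 1; remove 5 from row 2 of P and reverse-bump: 5 enters row 1 and ejects 1. So w(3) = 1. P is now [[5, 8]].
Step i=2: Q has 2 at row 1, column 2; remove that cell from P, ejecting 8. So w(2) = 8. P is now [[5]].
Step i=1: Q has 1 at row 1, column 1; remove that cell from P, ejecting 5. So w(1) = 5. P is now [].

So w = 5 8 1 2 7 3 6 4.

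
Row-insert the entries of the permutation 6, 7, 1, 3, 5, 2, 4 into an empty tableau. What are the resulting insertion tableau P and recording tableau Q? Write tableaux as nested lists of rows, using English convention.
P = [[1, 2, 4], [3, 5], [6, 7]], Q = [[1, 2, 5], [3, 4], [6, 7]]

Insert each entry of the permutation into P by Schensted row insertion, recording in Q the position of each new cell.

After inserting 6: P = [[6]].
After inserting 7: P = [[6, 7]].
After inserting 1: P = [[1, 7], [6]].
After inserting 3: P = [[1, 3], [6, 7]].
After inserting 5: P = [[1, 3, 5], [6, 7]].
After inserting 2: P = [[1, 2, 5], [3, 7], [6]].
After inserting 4: P = [[1, 2, 4], [3, 5], [6, 7]].

So P = [[1, 2, 4], [3, 5], [6, 7]], Q = [[1, 2, 5], [3, 4], [6, 7]].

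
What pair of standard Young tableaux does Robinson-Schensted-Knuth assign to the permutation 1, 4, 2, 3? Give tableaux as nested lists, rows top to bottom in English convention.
Insert each entry of the permutation into P by Schensted row insertion, recording in Q the position of each new cell.

Insert 1: appended to row 1. P = [[1]].
Insert 4: appended to row 1. P = [[1, 4]].
Insert 2: 2 bumps 4 from row 1; 4 starts row 2. P = [[1, 2], [4]].
Insert 3: appended to row 1. P = [[1, 2, 3], [4]].

So P = [[1, 2, 3], [4]], Q = [[1, 2, 4], [3]].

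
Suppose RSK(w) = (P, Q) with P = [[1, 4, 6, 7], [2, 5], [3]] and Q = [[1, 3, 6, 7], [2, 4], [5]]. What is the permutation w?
3 2 5 4 1 6 7

Reverse RSK: for i = n, n-1, ..., 1, locate i in Q, remove the corresponding corner cell from P, and reverse-bump its entry up through P; the value ejected from row 1 is w(i).

So w = 3 2 5 4 1 6 7.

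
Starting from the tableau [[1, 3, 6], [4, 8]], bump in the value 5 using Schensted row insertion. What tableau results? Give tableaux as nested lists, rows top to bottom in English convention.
In row 1, 5 replaces 6 (the leftmost entry greater than 5); 6 is bumped to row 2. In row 2, 6 replaces 8 (the leftmost entry greater than 6); 8 is bumped to row 3. 8 starts a new row 3. The new tableau is [[1, 3, 5], [4, 6], [8]].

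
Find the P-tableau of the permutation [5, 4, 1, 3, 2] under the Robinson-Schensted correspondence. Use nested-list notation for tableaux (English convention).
P = [[1, 2], [3], [4], [5]]

Insert 5: appended to row 1. P = [[5]].
Insert 4: 4 bumps 5 from row 1; 5 starts row 2. P = [[4], [5]].
Insert 1: 1 bumps 4 from row 1; 4 bumps 5 from row 2; 5 starts row 3. P = [[1], [4], [5]].
Insert 3: appended to row 1. P = [[1, 3], [4], [5]].
Insert 2: 2 bumps 3 from row 1; 3 bumps 4 from row 2; 4 bumps 5 from row 3; 5 starts row 4. P = [[1, 2], [3], [4], [5]].

So P = [[1, 2], [3], [4], [5]].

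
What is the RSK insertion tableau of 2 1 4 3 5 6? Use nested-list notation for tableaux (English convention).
After inserting 2: P = [[2]].
After inserting 1: P = [[1], [2]].
After inserting 4: P = [[1, 4], [2]].
After inserting 3: P = [[1, 3], [2, 4]].
After inserting 5: P = [[1, 3, 5], [2, 4]].
After inserting 6: P = [[1, 3, 5, 6], [2, 4]].

So P = [[1, 3, 5, 6], [2, 4]].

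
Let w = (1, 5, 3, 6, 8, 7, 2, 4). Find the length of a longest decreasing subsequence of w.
3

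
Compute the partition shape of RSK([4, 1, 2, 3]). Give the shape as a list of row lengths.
Row-insert each entry into an empty tableau.

After inserting 4: P = [[4]].
After inserting 1: P = [[1], [4]].
After inserting 2: P = [[1, 2], [4]].
After inserting 3: P = [[1, 2, 3], [4]].

The final insertion tableau P = [[1, 2, 3], [4]] has shape [3, 1].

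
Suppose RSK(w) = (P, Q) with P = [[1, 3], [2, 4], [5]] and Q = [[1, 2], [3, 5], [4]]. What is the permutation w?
2 5 4 1 3

Reverse the RSK construction: for i from n down to 1, find the cell of Q containing i, remove the entry at that cell from P, and reverse-bump it up through P; the value ejected from row 1 is w(i).

Step i=5: Q has 5 at row 2, column 2; remove 4 from row 2 of P and reverse-bump: 4 enters row 1 and ejects 3. So w(5) = 3. P is now [[1, 4], [2], [5]].
Step i=4: Q has 4 at row 3, column 1; remove 5 from row 3 of P and reverse-bump: 5 enters row 2 and ejects 2; 2 enters row 1 and ejects 1. So w(4) = 1. P is now [[2, 4], [5]].
Step i=3: Q has 3 at row 2, column 1; remove 5 from row 2 of P and reverse-bump: 5 enters row 1 and ejects 4. So w(3) = 4. P is now [[2, 5]].
Step i=2: Q has 2 at row 1, column 2; remove that cell from P, ejecting 5. So w(2) = 5. P is now [[2]].
Step i=1: Q has 1 at row 1, column 1; remove that cell from P, ejecting 2. So w(1) = 2. P is now [].

So w = 2 5 4 1 3.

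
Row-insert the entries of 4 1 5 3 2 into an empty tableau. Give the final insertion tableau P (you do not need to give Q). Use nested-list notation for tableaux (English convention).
Insert 4: appended to row 1. P = [[4]].
Insert 1: 1 bumps 4 from row 1; 4 starts row 2. P = [[1], [4]].
Insert 5: appended to row 1. P = [[1, 5], [4]].
Insert 3: 3 bumps 5 from row 1; 5 appends to row 2. P = [[1, 3], [4, 5]].
Insert 2: 2 bumps 3 from row 1; 3 bumps 4 from row 2; 4 starts row 3. P = [[1, 2], [3, 5], [4]].

So P = [[1, 2], [3, 5], [4]].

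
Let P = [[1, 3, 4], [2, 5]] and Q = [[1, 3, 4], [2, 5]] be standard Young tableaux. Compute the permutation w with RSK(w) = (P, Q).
Reverse RSK: for i = n, n-1, ..., 1, locate i in Q, remove the corresponding corner cell from P, and reverse-bump its entry up through P; the value ejected from row 1 is w(i).

So w = 2 1 3 5 4.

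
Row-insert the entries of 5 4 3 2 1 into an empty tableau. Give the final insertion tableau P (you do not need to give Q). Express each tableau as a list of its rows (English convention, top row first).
Insert 5: appended to row 1. P = [[5]].
Insert 4: 4 bumps 5 from row 1; 5 starts row 2. P = [[4], [5]].
Insert 3: 3 bumps 4 from row 1; 4 bumps 5 from row 2; 5 starts row 3. P = [[3], [4], [5]].
Insert 2: 2 bumps 3 from row 1; 3 bumps 4 from row 2; 4 bumps 5 from row 3; 5 starts row 4. P = [[2], [3], [4], [5]].
Insert 1: 1 bumps 2 from row 1; 2 bumps 3 from row 2; 3 bumps 4 from row 3; 4 bumps 5 from row 4; 5 starts row 5. P = [[1], [2], [3], [4], [5]].

So P = [[1], [2], [3], [4], [5]].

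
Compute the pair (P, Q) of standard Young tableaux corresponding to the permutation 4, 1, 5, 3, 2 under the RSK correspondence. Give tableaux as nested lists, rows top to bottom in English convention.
P = [[1, 2], [3, 5], [4]], Q = [[1, 3], [2, 4], [5]]

Insert each entry of the permutation into P by Schensted row insertion, recording in Q the position of each new cell.

After inserting 4: P = [[4]].
After inserting 1: P = [[1], [4]].
After inserting 5: P = [[1, 5], [4]].
After inserting 3: P = [[1, 3], [4, 5]].
After inserting 2: P = [[1, 2], [3, 5], [4]].

So P = [[1, 2], [3, 5], [4]], Q = [[1, 3], [2, 4], [5]].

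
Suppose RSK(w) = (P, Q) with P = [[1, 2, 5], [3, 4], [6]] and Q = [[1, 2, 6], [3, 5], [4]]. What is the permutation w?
3 6 4 1 2 5

Reverse RSK: for i = n, n-1, ..., 1, locate i in Q, remove the corresponding corner cell from P, and reverse-bump its entry up through P; the value ejected from row 1 is w(i).

So w = 3 6 4 1 2 5.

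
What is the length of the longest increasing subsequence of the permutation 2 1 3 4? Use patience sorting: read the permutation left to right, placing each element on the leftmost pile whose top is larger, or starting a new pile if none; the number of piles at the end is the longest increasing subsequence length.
2: new pile. tops = [2]
1: onto pile 1 (replacing 2). tops = [1]
3: new pile. tops = [1, 3]
4: new pile. tops = [1, 3, 4]

3 piles, so the longest increasing subsequence has length 3.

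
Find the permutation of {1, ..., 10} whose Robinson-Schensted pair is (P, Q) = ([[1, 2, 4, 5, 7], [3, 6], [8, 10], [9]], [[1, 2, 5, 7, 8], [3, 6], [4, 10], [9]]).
Reverse the RSK construction: for i from n down to 1, find the cell of Q containing i, remove the entry at that cell from P, and reverse-bump it up through P; the value ejected from row 1 is w(i).

Step i=10: Q has 10 at row 3, column 2; remove 10 from row 3 of P and reverse-bump: 10 enters row 2 and ejects 6; 6 enters row 1 and ejects 5. So w(10) = 5. P is now [[1, 2, 4, 6, 7], [3, 10], [8], [9]].
Step i=9: Q has 9 at row 4, column 1; remove 9 from row 4 of P and reverse-bump: 9 enters row 3 and ejects 8; 8 enters row 2 and ejects 3; 3 enters row 1 and ejects 2. So w(9) = 2. P is now [[1, 3, 4, 6, 7], [8, 10], [9]].
Step i=8: Q has 8 at row 1, column 5; remove that cell from P, ejecting 7. So w(8) = 7. P is now [[1, 3, 4, 6], [8, 10], [9]].
Step i=7: Q has 7 at row 1, column 4; remove that cell from P, ejecting 6. So w(7) = 6. P is now [[1, 3, 4], [8, 10], [9]].
Step i=6: Q has 6 at row 2, column 2; remove 10 from row 2 of P and reverse-bump: 10 enters row 1 and ejects 4. So w(6) = 4. P is now [[1, 3, 10], [8], [9]].
Step i=5: Q has 5 at row 1, column 3; remove that cell from P, ejecting 10. So w(5) = 10. P is now [[1, 3], [8], [9]].
Step i=4: Q has 4 at row 3, column 1; remove 9 from row 3 of P and reverse-bump: 9 enters row 2 and ejects 8; 8 enters row 1 and ejects 3. So w(4) = 3. P is now [[1, 8], [9]].
Step i=3: Q has 3 at row 2, column 1; remove 9 from row 2 of P and reverse-bump: 9 enters row 1 and ejects 8. So w(3) = 8. P is now [[1, 9]].
Step i=2: Q has 2 at row 1, column 2; remove that cell from P, ejecting 9. So w(2) = 9. P is now [[1]].
Step i=1: Q has 1 at row 1, column 1; remove that cell from P, ejecting 1. So w(1) = 1. P is now [].

So w = 1 9 8 3 10 4 6 7 2 5.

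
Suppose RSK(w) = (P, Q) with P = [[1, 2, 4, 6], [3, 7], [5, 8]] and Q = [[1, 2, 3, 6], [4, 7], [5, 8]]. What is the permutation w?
1 3 5 4 2 8 7 6

Reverse the RSK construction: for i from n down to 1, find the cell of Q containing i, remove the entry at that cell from P, and reverse-bump it up through P; the value ejected from row 1 is w(i).

Step i=8: Q has 8 at row 3, column 2; remove 8 from row 3 of P and reverse-bump: 8 enters row 2 and ejects 7; 7 enters row 1 and ejects 6. So w(8) = 6. P is now [[1, 2, 4, 7], [3, 8], [5]].
Step i=7: Q has 7 at row 2, column 2; remove 8 from row 2 of P and reverse-bump: 8 enters row 1 and ejects 7. So w(7) = 7. P is now [[1, 2, 4, 8], [3], [5]].
Step i=6: Q has 6 at row 1, column 4; remove that cell from P, ejecting 8. So w(6) = 8. P is now [[1, 2, 4], [3], [5]].
Step i=5: Q has 5 at row 3, column 1; remove 5 from row 3 of P and reverse-bump: 5 enters row 2 and ejects 3; 3 enters row 1 and ejects 2. So w(5) = 2. P is now [[1, 3, 4], [5]].
Step i=4: Q has 4 at row 2, column 1; remove 5 from row 2 of P and reverse-bump: 5 enters row 1 and ejects 4. So w(4) = 4. P is now [[1, 3, 5]].
Step i=3: Q has 3 at row 1, column 3; remove that cell from P, ejecting 5. So w(3) = 5. P is now [[1, 3]].
Step i=2: Q has 2 at row 1, column 2; remove that cell from P, ejecting 3. So w(2) = 3. P is now [[1]].
Step i=1: Q has 1 at row 1, column 1; remove that cell from P, ejecting 1. So w(1) = 1. P is now [].

So w = 1 3 5 4 2 8 7 6.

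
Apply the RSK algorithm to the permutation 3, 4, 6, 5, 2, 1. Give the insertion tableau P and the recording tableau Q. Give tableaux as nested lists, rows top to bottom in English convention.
P = [[1, 4, 5], [2], [3], [6]], Q = [[1, 2, 3], [4], [5], [6]]

Insert each entry of the permutation into P by Schensted row insertion, recording in Q the position of each new cell.

Insert 3: appended to row 1. P = [[3]], Q = [[1]].
Insert 4: appended to row 1. P = [[3, 4]], Q = [[1, 2]].
Insert 6: appended to row 1. P = [[3, 4, 6]], Q = [[1, 2, 3]].
Insert 5: 5 bumps 6 from row 1; 6 starts row 2. P = [[3, 4, 5], [6]], Q = [[1, 2, 3], [4]].
Insert 2: 2 bumps 3 from row 1; 3 bumps 6 from row 2; 6 starts row 3. P = [[2, 4, 5], [3], [6]], Q = [[1, 2, 3], [4], [5]].
Insert 1: 1 bumps 2 from row 1; 2 bumps 3 from row 2; 3 bumps 6 from row 3; 6 starts row 4. P = [[1, 4, 5], [2], [3], [6]], Q = [[1, 2, 3], [4], [5], [6]].

So P = [[1, 4, 5], [2], [3], [6]], Q = [[1, 2, 3], [4], [5], [6]].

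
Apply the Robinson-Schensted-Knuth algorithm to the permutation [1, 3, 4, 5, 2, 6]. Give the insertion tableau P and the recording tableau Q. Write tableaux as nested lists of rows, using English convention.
Insert each entry of the permutation into P by Schensted row insertion, recording in Q the position of each new cell.

Insert 1: appended to row 1. P = [[1]].
Insert 3: appended to row 1. P = [[1, 3]].
Insert 4: appended to row 1. P = [[1, 3, 4]].
Insert 5: appended to row 1. P = [[1, 3, 4, 5]].
Insert 2: 2 bumps 3 from row 1; 3 starts row 2. P = [[1, 2, 4, 5], [3]].
Insert 6: appended to row 1. P = [[1, 2, 4, 5, 6], [3]].

So P = [[1, 2, 4, 5, 6], [3]], Q = [[1, 2, 3, 4, 6], [5]].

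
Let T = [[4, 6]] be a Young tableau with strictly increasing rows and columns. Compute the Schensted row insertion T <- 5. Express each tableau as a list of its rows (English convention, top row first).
[[4, 5], [6]]

In row 1, 5 replaces 6 (the leftmost entry greater than 5); 6 is bumped to row 2. 6 starts a new row 2. The new tableau is [[4, 5], [6]].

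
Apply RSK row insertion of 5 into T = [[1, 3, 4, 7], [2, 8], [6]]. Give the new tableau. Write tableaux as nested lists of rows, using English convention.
[[1, 3, 4, 5], [2, 7], [6, 8]]

In row 1, 5 replaces 7 (the leftmost entry greater than 5); 7 is bumped to row 2. In row 2, 7 replaces 8 (the leftmost entry greater than 7); 8 is bumped to row 3. 8 is appended to row 3. The new tableau is [[1, 3, 4, 5], [2, 7], [6, 8]].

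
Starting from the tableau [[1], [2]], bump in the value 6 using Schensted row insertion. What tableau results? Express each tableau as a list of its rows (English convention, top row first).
[[1, 6], [2]]

6 is larger than every entry of row 1, so it is appended to row 1. The new tableau is [[1, 6], [2]].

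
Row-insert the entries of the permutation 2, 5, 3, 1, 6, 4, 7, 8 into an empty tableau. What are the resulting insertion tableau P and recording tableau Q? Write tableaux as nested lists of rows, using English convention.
P = [[1, 3, 4, 7, 8], [2, 6], [5]], Q = [[1, 2, 5, 7, 8], [3, 6], [4]]

Insert each entry of the permutation into P by Schensted row insertion, recording in Q the position of each new cell.

Insert 2: appended to row 1. P = [[2]].
Insert 5: appended to row 1. P = [[2, 5]].
Insert 3: 3 bumps 5 from row 1; 5 starts row 2. P = [[2, 3], [5]].
Insert 1: 1 bumps 2 from row 1; 2 bumps 5 from row 2; 5 starts row 3. P = [[1, 3], [2], [5]].
Insert 6: appended to row 1. P = [[1, 3, 6], [2], [5]].
Insert 4: 4 bumps 6 from row 1; 6 appends to row 2. P = [[1, 3, 4], [2, 6], [5]].
Insert 7: appended to row 1. P = [[1, 3, 4, 7], [2, 6], [5]].
Insert 8: appended to row 1. P = [[1, 3, 4, 7, 8], [2, 6], [5]].

So P = [[1, 3, 4, 7, 8], [2, 6], [5]], Q = [[1, 2, 5, 7, 8], [3, 6], [4]].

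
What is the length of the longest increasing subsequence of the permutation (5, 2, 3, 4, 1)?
3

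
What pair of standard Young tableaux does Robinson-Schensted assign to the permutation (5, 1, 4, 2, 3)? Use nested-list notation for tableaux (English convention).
Insert each entry of the permutation into P by Schensted row insertion, recording in Q the position of each new cell.

After inserting 5: P = [[5]].
After inserting 1: P = [[1], [5]].
After inserting 4: P = [[1, 4], [5]].
After inserting 2: P = [[1, 2], [4], [5]].
After inserting 3: P = [[1, 2, 3], [4], [5]].

So P = [[1, 2, 3], [4], [5]], Q = [[1, 3, 5], [2], [4]].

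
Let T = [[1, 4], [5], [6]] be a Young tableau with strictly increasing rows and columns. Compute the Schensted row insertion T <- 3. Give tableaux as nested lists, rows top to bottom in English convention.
[[1, 3], [4], [5], [6]]

In row 1, 3 replaces 4 (the leftmost entry greater than 3); 4 is bumped to row 2. In row 2, 4 replaces 5 (the leftmost entry greater than 4); 5 is bumped to row 3. In row 3, 5 replaces 6 (the leftmost entry greater than 5); 6 is bumped to row 4. 6 starts a new row 4. The new tableau is [[1, 3], [4], [5], [6]].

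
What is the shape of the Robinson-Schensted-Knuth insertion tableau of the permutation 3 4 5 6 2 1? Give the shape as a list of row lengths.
[4, 1, 1]

Row-insert each entry into an empty tableau.

After inserting 3: P = [[3]].
After inserting 4: P = [[3, 4]].
After inserting 5: P = [[3, 4, 5]].
After inserting 6: P = [[3, 4, 5, 6]].
After inserting 2: P = [[2, 4, 5, 6], [3]].
After inserting 1: P = [[1, 4, 5, 6], [2], [3]].

The final insertion tableau P = [[1, 4, 5, 6], [2], [3]] has shape [4, 1, 1].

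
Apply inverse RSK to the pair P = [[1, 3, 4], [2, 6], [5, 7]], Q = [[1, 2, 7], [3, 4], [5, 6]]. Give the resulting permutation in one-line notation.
5 7 2 6 1 3 4

Reverse the RSK construction: for i from n down to 1, find the cell of Q containing i, remove the entry at that cell from P, and reverse-bump it up through P; the value ejected from row 1 is w(i).

Step i=7: Q has 7 at row 1, column 3; remove that cell from P, ejecting 4. So w(7) = 4. P is now [[1, 3], [2, 6], [5, 7]].
Step i=6: Q has 6 at row 3, column 2; remove 7 from row 3 of P and reverse-bump: 7 enters row 2 and ejects 6; 6 enters row 1 and ejects 3. So w(6) = 3. P is now [[1, 6], [2, 7], [5]].
Step i=5: Q has 5 at row 3, column 1; remove 5 from row 3 of P and reverse-bump: 5 enters row 2 and ejects 2; 2 enters row 1 and ejects 1. So w(5) = 1. P is now [[2, 6], [5, 7]].
Step i=4: Q has 4 at row 2, column 2; remove 7 from row 2 of P and reverse-bump: 7 enters row 1 and ejects 6. So w(4) = 6. P is now [[2, 7], [5]].
Step i=3: Q has 3 at row 2, column 1; remove 5 from row 2 of P and reverse-bump: 5 enters row 1 and ejects 2. So w(3) = 2. P is now [[5, 7]].
Step i=2: Q has 2 at row 1, column 2; remove that cell from P, ejecting 7. So w(2) = 7. P is now [[5]].
Step i=1: Q has 1 at row 1, column 1; remove that cell from P, ejecting 5. So w(1) = 5. P is now [].

So w = 5 7 2 6 1 3 4.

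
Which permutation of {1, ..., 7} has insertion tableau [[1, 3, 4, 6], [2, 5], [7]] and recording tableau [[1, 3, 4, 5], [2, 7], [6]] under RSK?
7 2 3 5 6 1 4

Reverse the RSK construction: for i from n down to 1, find the cell of Q containing i, remove the entry at that cell from P, and reverse-bump it up through P; the value ejected from row 1 is w(i).

Step i=7: Q has 7 at row 2, column 2; remove 5 from row 2 of P and reverse-bump: 5 enters row 1 and ejects 4. So w(7) = 4. P is now [[1, 3, 5, 6], [2], [7]].
Step i=6: Q has 6 at row 3, column 1; remove 7 from row 3 of P and reverse-bump: 7 enters row 2 and ejects 2; 2 enters row 1 and ejects 1. So w(6) = 1. P is now [[2, 3, 5, 6], [7]].
Step i=5: Q has 5 at row 1, column 4; remove that cell from P, ejecting 6. So w(5) = 6. P is now [[2, 3, 5], [7]].
Step i=4: Q has 4 at row 1, column 3; remove that cell from P, ejecting 5. So w(4) = 5. P is now [[2, 3], [7]].
Step i=3: Q has 3 at row 1, column 2; remove that cell from P, ejecting 3. So w(3) = 3. P is now [[2], [7]].
Step i=2: Q has 2 at row 2, column 1; remove 7 from row 2 of P and reverse-bump: 7 enters row 1 and ejects 2. So w(2) = 2. P is now [[7]].
Step i=1: Q has 1 at row 1, column 1; remove that cell from P, ejecting 7. So w(1) = 7. P is now [].

So w = 7 2 3 5 6 1 4.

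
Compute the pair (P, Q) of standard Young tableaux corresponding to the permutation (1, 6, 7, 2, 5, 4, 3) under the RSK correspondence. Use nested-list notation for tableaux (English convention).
Insert each entry of the permutation into P by Schensted row insertion, recording in Q the position of each new cell.

Insert 1: appended to row 1. P = [[1]].
Insert 6: appended to row 1. P = [[1, 6]].
Insert 7: appended to row 1. P = [[1, 6, 7]].
Insert 2: 2 bumps 6 from row 1; 6 starts row 2. P = [[1, 2, 7], [6]].
Insert 5: 5 bumps 7 from row 1; 7 appends to row 2. P = [[1, 2, 5], [6, 7]].
Insert 4: 4 bumps 5 from row 1; 5 bumps 6 from row 2; 6 starts row 3. P = [[1, 2, 4], [5, 7], [6]].
Insert 3: 3 bumps 4 from row 1; 4 bumps 5 from row 2; 5 bumps 6 from row 3; 6 starts row 4. P = [[1, 2, 3], [4, 7], [5], [6]].

So P = [[1, 2, 3], [4, 7], [5], [6]], Q = [[1, 2, 3], [4, 5], [6], [7]].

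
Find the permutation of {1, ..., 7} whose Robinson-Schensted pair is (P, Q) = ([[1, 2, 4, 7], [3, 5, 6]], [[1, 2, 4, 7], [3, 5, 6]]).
Reverse the RSK construction: for i from n down to 1, find the cell of Q containing i, remove the entry at that cell from P, and reverse-bump it up through P; the value ejected from row 1 is w(i).

Step i=7: Q has 7 at row 1, column 4; remove that cell from P, ejecting 7. So w(7) = 7. P is now [[1, 2, 4], [3, 5, 6]].
Step i=6: Q has 6 at row 2, column 3; remove 6 from row 2 of P and reverse-bump: 6 enters row 1 and ejects 4. So w(6) = 4. P is now [[1, 2, 6], [3, 5]].
Step i=5: Q has 5 at row 2, column 2; remove 5 from row 2 of P and reverse-bump: 5 enters row 1 and ejects 2. So w(5) = 2. P is now [[1, 5, 6], [3]].
Step i=4: Q has 4 at row 1, column 3; remove that cell from P, ejecting 6. So w(4) = 6. P is now [[1, 5], [3]].
Step i=3: Q has 3 at row 2, column 1; remove 3 from row 2 of P and reverse-bump: 3 enters row 1 and ejects 1. So w(3) = 1. P is now [[3, 5]].
Step i=2: Q has 2 at row 1, column 2; remove that cell from P, ejecting 5. So w(2) = 5. P is now [[3]].
Step i=1: Q has 1 at row 1, column 1; remove that cell from P, ejecting 3. So w(1) = 3. P is now [].

So w = 3 5 1 6 2 4 7.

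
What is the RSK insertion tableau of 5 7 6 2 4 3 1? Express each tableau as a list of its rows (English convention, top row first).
P = [[1, 3], [2, 6], [4], [5], [7]]

Insert 5: appended to row 1. P = [[5]].
Insert 7: appended to row 1. P = [[5, 7]].
Insert 6: 6 bumps 7 from row 1; 7 starts row 2. P = [[5, 6], [7]].
Insert 2: 2 bumps 5 from row 1; 5 bumps 7 from row 2; 7 starts row 3. P = [[2, 6], [5], [7]].
Insert 4: 4 bumps 6 from row 1; 6 appends to row 2. P = [[2, 4], [5, 6], [7]].
Insert 3: 3 bumps 4 from row 1; 4 bumps 5 from row 2; 5 bumps 7 from row 3; 7 starts row 4. P = [[2, 3], [4, 6], [5], [7]].
Insert 1: 1 bumps 2 from row 1; 2 bumps 4 from row 2; 4 bumps 5 from row 3; 5 bumps 7 from row 4; 7 starts row 5. P = [[1, 3], [2, 6], [4], [5], [7]].

So P = [[1, 3], [2, 6], [4], [5], [7]].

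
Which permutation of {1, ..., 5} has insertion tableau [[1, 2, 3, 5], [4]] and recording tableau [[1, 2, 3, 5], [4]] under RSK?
Reverse the RSK construction: for i from n down to 1, find the cell of Q containing i, remove the entry at that cell from P, and reverse-bump it up through P; the value ejected from row 1 is w(i).

Step i=5: Q has 5 at row 1, column 4; remove that cell from P, ejecting 5. So w(5) = 5. P is now [[1, 2, 3], [4]].
Step i=4: Q has 4 at row 2, column 1; remove 4 from row 2 of P and reverse-bump: 4 enters row 1 and ejects 3. So w(4) = 3. P is now [[1, 2, 4]].
Step i=3: Q has 3 at row 1, column 3; remove that cell from P, ejecting 4. So w(3) = 4. P is now [[1, 2]].
Step i=2: Q has 2 at row 1, column 2; remove that cell from P, ejecting 2. So w(2) = 2. P is now [[1]].
Step i=1: Q has 1 at row 1, column 1; remove that cell from P, ejecting 1. So w(1) = 1. P is now [].

So w = 1 2 4 3 5.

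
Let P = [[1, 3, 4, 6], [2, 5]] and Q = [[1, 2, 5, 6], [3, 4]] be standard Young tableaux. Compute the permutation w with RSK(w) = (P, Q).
Reverse the RSK construction: for i from n down to 1, find the cell of Q containing i, remove the entry at that cell from P, and reverse-bump it up through P; the value ejected from row 1 is w(i).

Step i=6: Q has 6 at row 1, column 4; remove that cell from P, ejecting 6. So w(6) = 6. P is now [[1, 3, 4], [2, 5]].
Step i=5: Q has 5 at row 1, column 3; remove that cell from P, ejecting 4. So w(5) = 4. P is now [[1, 3], [2, 5]].
Step i=4: Q has 4 at row 2, column 2; remove 5 from row 2 of P and reverse-bump: 5 enters row 1 and ejects 3. So w(4) = 3. P is now [[1, 5], [2]].
Step i=3: Q has 3 at row 2, column 1; remove 2 from row 2 of P and reverse-bump: 2 enters row 1 and ejects 1. So w(3) = 1. P is now [[2, 5]].
Step i=2: Q has 2 at row 1, column 2; remove that cell from P, ejecting 5. So w(2) = 5. P is now [[2]].
Step i=1: Q has 1 at row 1, column 1; remove that cell from P, ejecting 2. So w(1) = 2. P is now [].

So w = 2 5 1 3 4 6.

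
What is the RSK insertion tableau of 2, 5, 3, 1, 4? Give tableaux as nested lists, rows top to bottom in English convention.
P = [[1, 3, 4], [2], [5]]

Insert 2: appended to row 1. P = [[2]].
Insert 5: appended to row 1. P = [[2, 5]].
Insert 3: 3 bumps 5 from row 1; 5 starts row 2. P = [[2, 3], [5]].
Insert 1: 1 bumps 2 from row 1; 2 bumps 5 from row 2; 5 starts row 3. P = [[1, 3], [2], [5]].
Insert 4: appended to row 1. P = [[1, 3, 4], [2], [5]].

So P = [[1, 3, 4], [2], [5]].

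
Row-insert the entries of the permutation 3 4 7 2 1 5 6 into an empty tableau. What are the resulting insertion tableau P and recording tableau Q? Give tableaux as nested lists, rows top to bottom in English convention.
Insert each entry of the permutation into P by Schensted row insertion, recording in Q the position of each new cell.

Insert 3: appended to row 1. P = [[3]].
Insert 4: appended to row 1. P = [[3, 4]].
Insert 7: appended to row 1. P = [[3, 4, 7]].
Insert 2: 2 bumps 3 from row 1; 3 starts row 2. P = [[2, 4, 7], [3]].
Insert 1: 1 bumps 2 from row 1; 2 bumps 3 from row 2; 3 starts row 3. P = [[1, 4, 7], [2], [3]].
Insert 5: 5 bumps 7 from row 1; 7 appends to row 2. P = [[1, 4, 5], [2, 7], [3]].
Insert 6: appended to row 1. P = [[1, 4, 5, 6], [2, 7], [3]].

So P = [[1, 4, 5, 6], [2, 7], [3]], Q = [[1, 2, 3, 7], [4, 6], [5]].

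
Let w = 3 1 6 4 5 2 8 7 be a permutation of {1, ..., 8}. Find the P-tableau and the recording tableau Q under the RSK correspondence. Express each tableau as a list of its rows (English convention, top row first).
Insert each entry of the permutation into P by Schensted row insertion, recording in Q the position of each new cell.

After inserting 3: P = [[3]].
After inserting 1: P = [[1], [3]].
After inserting 6: P = [[1, 6], [3]].
After inserting 4: P = [[1, 4], [3, 6]].
After inserting 5: P = [[1, 4, 5], [3, 6]].
After inserting 2: P = [[1, 2, 5], [3, 4], [6]].
After inserting 8: P = [[1, 2, 5, 8], [3, 4], [6]].
After inserting 7: P = [[1, 2, 5, 7], [3, 4, 8], [6]].

So P = [[1, 2, 5, 7], [3, 4, 8], [6]], Q = [[1, 3, 5, 7], [2, 4, 8], [6]].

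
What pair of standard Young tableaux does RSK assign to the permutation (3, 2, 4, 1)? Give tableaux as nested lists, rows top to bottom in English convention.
P = [[1, 4], [2], [3]], Q = [[1, 3], [2], [4]]

Insert each entry of the permutation into P by Schensted row insertion, recording in Q the position of each new cell.

Insert 3: appended to row 1. P = [[3]].
Insert 2: 2 bumps 3 from row 1; 3 starts row 2. P = [[2], [3]].
Insert 4: appended to row 1. P = [[2, 4], [3]].
Insert 1: 1 bumps 2 from row 1; 2 bumps 3 from row 2; 3 starts row 3. P = [[1, 4], [2], [3]].

So P = [[1, 4], [2], [3]], Q = [[1, 3], [2], [4]].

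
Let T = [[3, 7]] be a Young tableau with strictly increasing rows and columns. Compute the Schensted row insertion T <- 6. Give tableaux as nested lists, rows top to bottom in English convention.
In row 1, 6 replaces 7 (the leftmost entry greater than 6); 7 is bumped to row 2. 7 starts a new row 2. The new tableau is [[3, 6], [7]].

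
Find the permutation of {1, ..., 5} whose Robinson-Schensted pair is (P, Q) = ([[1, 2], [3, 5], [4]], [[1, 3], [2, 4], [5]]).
Reverse the RSK construction: for i from n down to 1, find the cell of Q containing i, remove the entry at that cell from P, and reverse-bump it up through P; the value ejected from row 1 is w(i).

Step i=5: Q has 5 at row 3, column 1; remove 4 from row 3 of P and reverse-bump: 4 enters row 2 and ejects 3; 3 enters row 1 and ejects 2. So w(5) = 2. P is now [[1, 3], [4, 5]].
Step i=4: Q has 4 at row 2, column 2; remove 5 from row 2 of P and reverse-bump: 5 enters row 1 and ejects 3. So w(4) = 3. P is now [[1, 5], [4]].
Step i=3: Q has 3 at row 1, column 2; remove that cell from P, ejecting 5. So w(3) = 5. P is now [[1], [4]].
Step i=2: Q has 2 at row 2, column 1; remove 4 from row 2 of P and reverse-bump: 4 enters row 1 and ejects 1. So w(2) = 1. P is now [[4]].
Step i=1: Q has 1 at row 1, column 1; remove that cell from P, ejecting 4. So w(1) = 4. P is now [].

So w = 4 1 5 3 2.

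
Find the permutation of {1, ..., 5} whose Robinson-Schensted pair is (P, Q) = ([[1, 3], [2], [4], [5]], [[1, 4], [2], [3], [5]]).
5 4 2 3 1

Reverse the RSK construction: for i from n down to 1, find the cell of Q containing i, remove the entry at that cell from P, and reverse-bump it up through P; the value ejected from row 1 is w(i).

Step i=5: Q has 5 at row 4, column 1; remove 5 from row 4 of P and reverse-bump: 5 enters row 3 and ejects 4; 4 enters row 2 and ejects 2; 2 enters row 1 and ejects 1. So w(5) = 1. P is now [[2, 3], [4], [5]].
Step i=4: Q has 4 at row 1, column 2; remove that cell from P, ejecting 3. So w(4) = 3. P is now [[2], [4], [5]].
Step i=3: Q has 3 at row 3, column 1; remove 5 from row 3 of P and reverse-bump: 5 enters row 2 and ejects 4; 4 enters row 1 and ejects 2. So w(3) = 2. P is now [[4], [5]].
Step i=2: Q has 2 at row 2, column 1; remove 5 from row 2 of P and reverse-bump: 5 enters row 1 and ejects 4. So w(2) = 4. P is now [[5]].
Step i=1: Q has 1 at row 1, column 1; remove that cell from P, ejecting 5. So w(1) = 5. P is now [].

So w = 5 4 2 3 1.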